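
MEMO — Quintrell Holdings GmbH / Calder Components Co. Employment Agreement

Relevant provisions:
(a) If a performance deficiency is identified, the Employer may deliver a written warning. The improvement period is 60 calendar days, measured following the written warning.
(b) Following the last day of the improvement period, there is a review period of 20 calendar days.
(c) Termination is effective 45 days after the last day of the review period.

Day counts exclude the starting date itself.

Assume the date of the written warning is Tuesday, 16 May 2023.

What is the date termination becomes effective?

18 September 2023

Adding 60 calendar days to 16 May 2023 gives 15 July 2023, which is the last day of the improvement period.
The last day of the review period: 15 July 2023 + 20 days = 4 August 2023.
The date termination becomes effective: 45 calendar days after 4 August 2023 is 18 September 2023.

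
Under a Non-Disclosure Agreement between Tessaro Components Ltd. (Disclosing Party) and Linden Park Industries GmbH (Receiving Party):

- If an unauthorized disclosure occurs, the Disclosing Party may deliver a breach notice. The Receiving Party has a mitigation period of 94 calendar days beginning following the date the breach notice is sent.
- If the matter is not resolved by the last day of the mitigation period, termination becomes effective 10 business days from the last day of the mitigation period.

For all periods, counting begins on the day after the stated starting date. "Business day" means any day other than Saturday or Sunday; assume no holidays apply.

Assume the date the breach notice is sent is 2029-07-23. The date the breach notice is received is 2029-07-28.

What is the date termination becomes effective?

Adding 94 calendar days to 2029-07-23 gives 2029-10-25, which is the last day of the mitigation period.
The date termination becomes effective: counting 10 business days from Thursday, 2029-10-25 (Oct 26, Oct 29, Oct 30, Oct 31, Nov 1, Nov 2, Nov 5, Nov 6, Nov 7, Nov 8, skipping weekends) reaches Thursday, 2029-11-08.

2029-11-08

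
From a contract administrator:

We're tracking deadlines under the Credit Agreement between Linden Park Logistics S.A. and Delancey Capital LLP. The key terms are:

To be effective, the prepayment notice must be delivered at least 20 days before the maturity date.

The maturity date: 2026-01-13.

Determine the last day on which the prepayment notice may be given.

Counting back 20 calendar days from 2026-01-13 gives 2025-12-24.

2025-12-24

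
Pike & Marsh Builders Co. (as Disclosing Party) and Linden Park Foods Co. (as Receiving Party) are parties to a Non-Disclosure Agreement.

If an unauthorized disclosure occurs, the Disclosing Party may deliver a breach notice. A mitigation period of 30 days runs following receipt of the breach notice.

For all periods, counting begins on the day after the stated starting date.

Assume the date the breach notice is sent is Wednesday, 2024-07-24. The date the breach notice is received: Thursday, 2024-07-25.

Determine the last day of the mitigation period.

2024-08-24

Adding 30 calendar days to 2024-07-25 gives 2024-08-24, which is the last day of the mitigation period.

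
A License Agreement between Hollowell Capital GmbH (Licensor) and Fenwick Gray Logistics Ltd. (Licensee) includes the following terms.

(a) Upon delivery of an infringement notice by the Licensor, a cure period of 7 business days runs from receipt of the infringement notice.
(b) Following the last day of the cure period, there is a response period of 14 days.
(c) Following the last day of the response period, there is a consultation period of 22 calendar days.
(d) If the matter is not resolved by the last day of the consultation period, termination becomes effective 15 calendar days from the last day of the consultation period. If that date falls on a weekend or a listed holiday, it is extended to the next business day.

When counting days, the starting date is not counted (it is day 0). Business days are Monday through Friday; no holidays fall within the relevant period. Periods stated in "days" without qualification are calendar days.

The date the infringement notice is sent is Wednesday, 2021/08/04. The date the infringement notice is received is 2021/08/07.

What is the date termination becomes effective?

2021/10/07

The last day of the cure period: counting 7 business days from Saturday, 2021/08/07 (Aug 9, Aug 10, Aug 11, Aug 12, Aug 13, Aug 16, Aug 17, skipping weekends) reaches Tuesday, 2021/08/17.
Adding 14 calendar days to 2021/08/17 gives 2021/08/31, which is the last day of the response period.
The last day of the consultation period: 22 calendar days after 2021/08/31 is 2021/09/22.
Adding 15 calendar days to 2021/09/22 gives 2021/10/07, which is the date termination becomes effective. 2021/10/07 is a Thursday, so no roll-forward applies.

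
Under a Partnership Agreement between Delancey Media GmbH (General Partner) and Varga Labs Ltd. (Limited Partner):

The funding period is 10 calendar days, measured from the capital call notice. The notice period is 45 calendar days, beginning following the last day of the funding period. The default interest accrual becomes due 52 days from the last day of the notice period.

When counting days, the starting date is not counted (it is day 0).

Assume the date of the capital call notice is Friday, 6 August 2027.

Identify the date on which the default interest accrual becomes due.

Adding 10 calendar days to 6 August 2027 gives 16 August 2027, which is the last day of the funding period.
The last day of the notice period: 16 August 2027 + 45 days = 30 September 2027.
The date on which the default interest accrual becomes due: 30 September 2027 + 52 days = 21 November 2027.

21 November 2027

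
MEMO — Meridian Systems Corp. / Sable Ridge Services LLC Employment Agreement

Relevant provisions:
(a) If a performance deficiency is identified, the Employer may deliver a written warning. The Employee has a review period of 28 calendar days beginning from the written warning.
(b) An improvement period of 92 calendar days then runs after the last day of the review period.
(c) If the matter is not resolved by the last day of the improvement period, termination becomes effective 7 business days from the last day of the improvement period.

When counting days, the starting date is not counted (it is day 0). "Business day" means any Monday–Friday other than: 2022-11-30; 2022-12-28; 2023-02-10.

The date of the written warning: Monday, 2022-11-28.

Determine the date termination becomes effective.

2023-04-06

Adding 28 calendar days to 2022-11-28 gives 2022-12-26, which is the last day of the review period.
The last day of the improvement period: 2022-12-26 + 92 days = 2023-03-28.
The date termination becomes effective: 7 business days after Tuesday, 2023-03-28, skipping weekends — Mar 29, Mar 30, Mar 31, Apr 3, Apr 4, Apr 5, Apr 6 — lands on Thursday, 2023-04-06.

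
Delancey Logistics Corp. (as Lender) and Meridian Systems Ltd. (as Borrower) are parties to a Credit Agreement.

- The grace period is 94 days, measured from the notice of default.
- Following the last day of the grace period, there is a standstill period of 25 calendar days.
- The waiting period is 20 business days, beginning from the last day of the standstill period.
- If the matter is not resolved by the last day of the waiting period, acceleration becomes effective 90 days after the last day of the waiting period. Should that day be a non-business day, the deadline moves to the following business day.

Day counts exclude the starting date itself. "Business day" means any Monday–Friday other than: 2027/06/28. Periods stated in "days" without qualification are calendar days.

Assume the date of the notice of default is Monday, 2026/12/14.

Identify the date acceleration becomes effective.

2027/08/09

The last day of the grace period: 94 calendar days after 2026/12/14 is 2027/03/18.
Adding 25 calendar days to 2027/03/18 gives 2027/04/12, which is the last day of the standstill period.
From Monday, 2027/04/12, 20 business days (Apr 13, Apr 14, Apr 15, Apr 16, …, May 6, May 7, May 10, skipping weekends) brings us to Monday, 2027/05/10, which is the last day of the waiting period.
Adding 90 calendar days to 2027/05/10 gives 2027/08/08, which is the date acceleration becomes effective. That falls on a Sunday, so it rolls to the next business day, Monday, 2027/08/09.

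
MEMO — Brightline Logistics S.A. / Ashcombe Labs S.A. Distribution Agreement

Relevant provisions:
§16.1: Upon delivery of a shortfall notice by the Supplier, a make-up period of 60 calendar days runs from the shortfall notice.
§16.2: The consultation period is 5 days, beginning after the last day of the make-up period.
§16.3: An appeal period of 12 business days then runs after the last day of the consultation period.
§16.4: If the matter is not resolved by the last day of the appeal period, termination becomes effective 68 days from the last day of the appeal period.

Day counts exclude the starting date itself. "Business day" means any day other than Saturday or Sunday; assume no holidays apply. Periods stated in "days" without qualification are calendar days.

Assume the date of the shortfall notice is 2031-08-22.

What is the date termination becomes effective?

2032-01-18

The last day of the make-up period: 60 calendar days after 2031-08-22 is 2031-10-21.
The last day of the consultation period: 5 calendar days after 2031-10-21 is 2031-10-26.
The last day of the appeal period: 12 business days after Sunday, 2031-10-26, skipping weekends — Oct 27, Oct 28, Oct 29, Oct 30, …, Nov 7, Nov 10, Nov 11 — lands on Tuesday, 2031-11-11.
Adding 68 calendar days to 2031-11-11 gives 2032-01-18, which is the date termination becomes effective.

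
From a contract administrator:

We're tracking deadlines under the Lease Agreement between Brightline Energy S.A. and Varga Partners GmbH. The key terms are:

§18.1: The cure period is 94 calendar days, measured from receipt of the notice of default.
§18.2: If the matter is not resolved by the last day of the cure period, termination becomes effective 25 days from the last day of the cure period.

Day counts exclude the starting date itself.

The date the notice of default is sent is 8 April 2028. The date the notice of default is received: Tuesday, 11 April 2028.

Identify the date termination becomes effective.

The last day of the cure period: 11 April 2028 + 94 days = 14 July 2028.
Adding 25 calendar days to 14 July 2028 gives 8 August 2028, which is the date termination becomes effective.

8 August 2028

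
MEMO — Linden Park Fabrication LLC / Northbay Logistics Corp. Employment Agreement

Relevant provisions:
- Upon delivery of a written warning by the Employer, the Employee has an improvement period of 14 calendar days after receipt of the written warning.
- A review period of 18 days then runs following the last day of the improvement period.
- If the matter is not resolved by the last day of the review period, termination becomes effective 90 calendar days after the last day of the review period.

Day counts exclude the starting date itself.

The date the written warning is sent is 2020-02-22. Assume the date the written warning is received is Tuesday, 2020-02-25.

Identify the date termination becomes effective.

2020-06-26

The last day of the improvement period: 14 calendar days after 2020-02-25 is 2020-03-10.
The last day of the review period: 2020-03-10 + 18 days = 2020-03-28.
The date termination becomes effective: 90 calendar days after 2020-03-28 is 2020-06-26.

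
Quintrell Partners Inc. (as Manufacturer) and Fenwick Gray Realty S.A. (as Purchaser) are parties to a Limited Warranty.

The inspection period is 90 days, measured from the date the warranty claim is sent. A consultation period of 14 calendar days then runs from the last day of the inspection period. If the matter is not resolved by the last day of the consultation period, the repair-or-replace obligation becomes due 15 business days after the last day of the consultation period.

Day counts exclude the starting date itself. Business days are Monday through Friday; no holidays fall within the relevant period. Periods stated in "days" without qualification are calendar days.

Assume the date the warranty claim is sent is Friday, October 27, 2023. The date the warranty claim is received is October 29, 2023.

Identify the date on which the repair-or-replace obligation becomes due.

February 29, 2024

The last day of the inspection period: October 27, 2023 + 90 days = January 25, 2024.
The last day of the consultation period: January 25, 2024 + 14 days = February 8, 2024.
From Thursday, February 8, 2024, 15 business days (Feb 9, Feb 12, Feb 13, Feb 14, …, Feb 27, Feb 28, Feb 29, skipping weekends) brings us to Thursday, February 29, 2024, which is the date on which the repair-or-replace obligation becomes due.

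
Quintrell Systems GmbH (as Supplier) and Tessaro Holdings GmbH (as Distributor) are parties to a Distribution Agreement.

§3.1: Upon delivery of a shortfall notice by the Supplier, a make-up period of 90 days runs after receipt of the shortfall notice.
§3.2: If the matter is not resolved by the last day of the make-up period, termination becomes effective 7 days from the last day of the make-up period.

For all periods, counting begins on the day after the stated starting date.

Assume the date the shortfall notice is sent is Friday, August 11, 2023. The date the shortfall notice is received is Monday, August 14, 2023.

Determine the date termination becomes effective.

November 19, 2023

Adding 90 calendar days to August 14, 2023 gives November 12, 2023, which is the last day of the make-up period.
The date termination becomes effective: November 12, 2023 + 7 days = November 19, 2023.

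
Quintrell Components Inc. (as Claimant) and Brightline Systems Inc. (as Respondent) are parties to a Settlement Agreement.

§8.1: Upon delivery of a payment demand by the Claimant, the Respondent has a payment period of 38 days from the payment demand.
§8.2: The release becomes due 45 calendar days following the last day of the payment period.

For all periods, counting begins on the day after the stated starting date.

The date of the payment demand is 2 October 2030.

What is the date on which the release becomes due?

The last day of the payment period: 2 October 2030 + 38 days = 9 November 2030.
The date on which the release becomes due: 9 November 2030 + 45 days = 24 December 2030.

24 December 2030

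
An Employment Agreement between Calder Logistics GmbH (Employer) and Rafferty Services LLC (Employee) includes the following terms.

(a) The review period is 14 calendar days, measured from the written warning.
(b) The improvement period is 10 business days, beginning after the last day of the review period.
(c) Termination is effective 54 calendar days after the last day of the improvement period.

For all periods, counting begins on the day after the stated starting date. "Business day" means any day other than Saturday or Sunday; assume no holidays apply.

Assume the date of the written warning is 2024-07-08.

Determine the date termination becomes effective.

Adding 14 calendar days to 2024-07-08 gives 2024-07-22, which is the last day of the review period.
The last day of the improvement period: counting 10 business days from Monday, 2024-07-22 (Jul 23, Jul 24, Jul 25, Jul 26, Jul 29, Jul 30, Jul 31, Aug 1, Aug 2, Aug 5, skipping weekends) reaches Monday, 2024-08-05.
The date termination becomes effective: 2024-08-05 + 54 days = 2024-09-28.

2024-09-28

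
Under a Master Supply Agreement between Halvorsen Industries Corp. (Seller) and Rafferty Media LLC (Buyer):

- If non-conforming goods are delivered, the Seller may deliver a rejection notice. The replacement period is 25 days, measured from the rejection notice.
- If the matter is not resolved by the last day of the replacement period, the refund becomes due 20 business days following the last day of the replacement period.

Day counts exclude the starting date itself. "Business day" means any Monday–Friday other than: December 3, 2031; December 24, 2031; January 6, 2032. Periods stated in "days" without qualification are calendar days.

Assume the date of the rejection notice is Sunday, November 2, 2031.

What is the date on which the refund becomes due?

Adding 25 calendar days to November 2, 2031 gives November 27, 2031, which is the last day of the replacement period.
From Thursday, November 27, 2031, 20 business days (Nov 28, Dec 1, Dec 2, Dec 4, …, Dec 25, Dec 26, Dec 29, skipping weekends and the listed holidays on Dec 3, Dec 24) brings us to Monday, December 29, 2031, which is the date on which the refund becomes due.

December 29, 2031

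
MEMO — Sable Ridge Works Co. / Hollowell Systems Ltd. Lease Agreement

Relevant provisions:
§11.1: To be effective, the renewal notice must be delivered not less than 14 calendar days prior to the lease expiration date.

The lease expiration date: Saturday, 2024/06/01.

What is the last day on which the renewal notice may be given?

2024/05/18

2024/06/01 minus 14 days is 2024/05/18.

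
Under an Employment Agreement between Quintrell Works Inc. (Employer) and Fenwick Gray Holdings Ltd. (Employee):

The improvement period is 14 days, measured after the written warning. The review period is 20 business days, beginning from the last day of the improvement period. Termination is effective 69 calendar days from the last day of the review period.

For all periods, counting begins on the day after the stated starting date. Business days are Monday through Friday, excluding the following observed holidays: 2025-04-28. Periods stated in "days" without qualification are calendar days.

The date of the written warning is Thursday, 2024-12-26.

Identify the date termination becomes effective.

Adding 14 calendar days to 2024-12-26 gives 2025-01-09, which is the last day of the improvement period.
From Thursday, 2025-01-09, 20 business days (Jan 10, Jan 13, Jan 14, Jan 15, …, Feb 4, Feb 5, Feb 6, skipping weekends) brings us to Thursday, 2025-02-06, which is the last day of the review period.
Adding 69 calendar days to 2025-02-06 gives 2025-04-16, which is the date termination becomes effective.

2025-04-16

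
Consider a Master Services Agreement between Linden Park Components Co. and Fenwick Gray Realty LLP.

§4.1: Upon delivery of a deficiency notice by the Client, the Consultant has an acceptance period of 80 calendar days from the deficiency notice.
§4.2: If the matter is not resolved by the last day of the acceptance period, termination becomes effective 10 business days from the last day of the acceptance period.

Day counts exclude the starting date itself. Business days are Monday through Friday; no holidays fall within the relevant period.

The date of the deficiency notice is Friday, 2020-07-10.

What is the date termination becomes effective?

The last day of the acceptance period: 80 calendar days after 2020-07-10 is 2020-09-28.
The date termination becomes effective: 10 business days after Monday, 2020-09-28, skipping weekends — Sep 29, Sep 30, Oct 1, Oct 2, Oct 5, Oct 6, Oct 7, Oct 8, Oct 9, Oct 12 — lands on Monday, 2020-10-12.

2020-10-12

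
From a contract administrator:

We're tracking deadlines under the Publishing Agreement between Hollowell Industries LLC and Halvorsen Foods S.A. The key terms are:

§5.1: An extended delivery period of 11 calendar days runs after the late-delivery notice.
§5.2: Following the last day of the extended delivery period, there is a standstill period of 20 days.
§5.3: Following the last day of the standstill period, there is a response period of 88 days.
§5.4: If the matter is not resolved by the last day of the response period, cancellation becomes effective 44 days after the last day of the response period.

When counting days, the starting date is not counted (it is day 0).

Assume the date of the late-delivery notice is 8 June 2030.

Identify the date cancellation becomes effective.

Adding 11 calendar days to 8 June 2030 gives 19 June 2030, which is the last day of the extended delivery period.
The last day of the standstill period: 20 calendar days after 19 June 2030 is 9 July 2030.
The last day of the response period: 9 July 2030 + 88 days = 5 October 2030.
The date cancellation becomes effective: 44 calendar days after 5 October 2030 is 18 November 2030.

18 November 2030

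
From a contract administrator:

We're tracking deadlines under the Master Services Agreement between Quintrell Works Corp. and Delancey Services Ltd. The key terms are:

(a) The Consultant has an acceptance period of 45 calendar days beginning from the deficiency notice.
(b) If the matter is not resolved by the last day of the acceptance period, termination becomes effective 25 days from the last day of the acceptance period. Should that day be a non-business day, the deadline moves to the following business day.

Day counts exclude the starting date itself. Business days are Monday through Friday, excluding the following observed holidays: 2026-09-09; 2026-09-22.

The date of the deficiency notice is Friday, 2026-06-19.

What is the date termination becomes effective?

2026-08-28

Adding 45 calendar days to 2026-06-19 gives 2026-08-03, which is the last day of the acceptance period.
The date termination becomes effective: 25 calendar days after 2026-08-03 is 2026-08-28. 2026-08-28 is a Friday and is not a listed holiday, so no roll-forward applies.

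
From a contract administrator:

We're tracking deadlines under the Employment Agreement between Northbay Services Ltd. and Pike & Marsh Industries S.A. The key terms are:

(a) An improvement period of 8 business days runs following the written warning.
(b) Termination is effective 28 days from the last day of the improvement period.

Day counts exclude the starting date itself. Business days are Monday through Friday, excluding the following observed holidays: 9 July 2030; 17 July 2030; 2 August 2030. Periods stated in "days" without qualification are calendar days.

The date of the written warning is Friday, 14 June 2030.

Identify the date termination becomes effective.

The last day of the improvement period: counting 8 business days from Friday, 14 June 2030 (Jun 17, Jun 18, Jun 19, Jun 20, Jun 21, Jun 24, Jun 25, Jun 26, skipping weekends) reaches Wednesday, 26 June 2030.
The date termination becomes effective: 28 calendar days after 26 June 2030 is 24 July 2030.

24 July 2030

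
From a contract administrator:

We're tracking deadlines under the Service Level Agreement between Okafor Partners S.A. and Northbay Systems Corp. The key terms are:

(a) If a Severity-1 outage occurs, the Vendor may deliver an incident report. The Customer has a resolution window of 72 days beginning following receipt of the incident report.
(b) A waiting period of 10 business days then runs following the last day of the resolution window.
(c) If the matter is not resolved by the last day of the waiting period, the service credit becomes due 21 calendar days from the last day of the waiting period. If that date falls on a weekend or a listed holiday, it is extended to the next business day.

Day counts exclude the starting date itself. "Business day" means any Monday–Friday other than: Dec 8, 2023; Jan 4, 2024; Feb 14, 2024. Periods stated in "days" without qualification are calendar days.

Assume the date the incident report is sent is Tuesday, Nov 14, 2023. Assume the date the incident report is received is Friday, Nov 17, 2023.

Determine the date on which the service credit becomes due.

Mar 1, 2024

Adding 72 calendar days to Nov 17, 2023 gives Jan 28, 2024, which is the last day of the resolution window.
The last day of the waiting period: counting 10 business days from Sunday, Jan 28, 2024 (Jan 29, Jan 30, Jan 31, Feb 1, Feb 2, Feb 5, Feb 6, Feb 7, Feb 8, Feb 9, skipping weekends) reaches Friday, Feb 9, 2024.
The date on which the service credit becomes due: 21 calendar days after Feb 9, 2024 is Mar 1, 2024. Mar 1, 2024 is a Friday and is not a listed holiday, so no roll-forward applies.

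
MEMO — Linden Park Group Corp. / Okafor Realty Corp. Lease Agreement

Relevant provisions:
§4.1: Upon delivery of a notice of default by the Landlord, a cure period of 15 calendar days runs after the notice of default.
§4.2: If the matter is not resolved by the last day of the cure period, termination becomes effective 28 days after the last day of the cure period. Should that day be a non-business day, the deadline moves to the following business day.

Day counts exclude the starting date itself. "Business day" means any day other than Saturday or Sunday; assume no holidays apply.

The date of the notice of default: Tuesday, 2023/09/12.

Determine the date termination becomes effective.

The last day of the cure period: 15 calendar days after 2023/09/12 is 2023/09/27.
The date termination becomes effective: 28 calendar days after 2023/09/27 is 2023/10/25. 2023/10/25 is a Wednesday, so no roll-forward applies.

2023/10/25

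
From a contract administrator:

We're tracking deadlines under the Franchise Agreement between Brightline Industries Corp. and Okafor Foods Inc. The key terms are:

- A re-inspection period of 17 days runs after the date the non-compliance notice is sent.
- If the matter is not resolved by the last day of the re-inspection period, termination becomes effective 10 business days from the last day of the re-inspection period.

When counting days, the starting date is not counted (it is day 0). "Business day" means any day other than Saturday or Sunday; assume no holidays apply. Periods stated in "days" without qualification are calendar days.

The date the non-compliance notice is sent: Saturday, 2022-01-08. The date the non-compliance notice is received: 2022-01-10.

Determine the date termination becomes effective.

The last day of the re-inspection period: 2022-01-08 + 17 days = 2022-01-25.
From Tuesday, 2022-01-25, 10 business days (Jan 26, Jan 27, Jan 28, Jan 31, Feb 1, Feb 2, Feb 3, Feb 4, Feb 7, Feb 8, skipping weekends) brings us to Tuesday, 2022-02-08, which is the date termination becomes effective.

2022-02-08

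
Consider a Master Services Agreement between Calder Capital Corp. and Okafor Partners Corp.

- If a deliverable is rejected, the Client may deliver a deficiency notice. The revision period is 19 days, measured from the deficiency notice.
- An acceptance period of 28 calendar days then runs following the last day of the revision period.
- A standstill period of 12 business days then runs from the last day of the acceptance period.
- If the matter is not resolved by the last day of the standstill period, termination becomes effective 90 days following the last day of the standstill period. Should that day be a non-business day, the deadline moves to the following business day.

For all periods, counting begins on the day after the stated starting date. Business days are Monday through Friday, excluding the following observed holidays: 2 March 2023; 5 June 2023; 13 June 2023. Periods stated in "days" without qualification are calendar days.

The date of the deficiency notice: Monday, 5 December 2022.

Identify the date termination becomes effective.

8 May 2023

The last day of the revision period: 19 calendar days after 5 December 2022 is 24 December 2022.
The last day of the acceptance period: 24 December 2022 + 28 days = 21 January 2023.
The last day of the standstill period: 12 business days after Saturday, 21 January 2023, skipping weekends — Jan 23, Jan 24, Jan 25, Jan 26, …, Feb 3, Feb 6, Feb 7 — lands on Tuesday, 7 February 2023.
The date termination becomes effective: 90 calendar days after 7 February 2023 is 8 May 2023. 8 May 2023 is a Monday and is not a listed holiday, so no roll-forward applies.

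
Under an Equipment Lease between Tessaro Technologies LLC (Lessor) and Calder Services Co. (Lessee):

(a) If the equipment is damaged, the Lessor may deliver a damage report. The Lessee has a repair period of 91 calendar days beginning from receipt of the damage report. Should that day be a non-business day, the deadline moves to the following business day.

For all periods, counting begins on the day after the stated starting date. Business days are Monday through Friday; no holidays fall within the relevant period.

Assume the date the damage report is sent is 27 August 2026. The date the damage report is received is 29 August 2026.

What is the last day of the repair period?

The last day of the repair period: 29 August 2026 + 91 days = 28 November 2026. That falls on a Saturday, so it rolls to the next business day, Monday, 30 November 2026.

30 November 2026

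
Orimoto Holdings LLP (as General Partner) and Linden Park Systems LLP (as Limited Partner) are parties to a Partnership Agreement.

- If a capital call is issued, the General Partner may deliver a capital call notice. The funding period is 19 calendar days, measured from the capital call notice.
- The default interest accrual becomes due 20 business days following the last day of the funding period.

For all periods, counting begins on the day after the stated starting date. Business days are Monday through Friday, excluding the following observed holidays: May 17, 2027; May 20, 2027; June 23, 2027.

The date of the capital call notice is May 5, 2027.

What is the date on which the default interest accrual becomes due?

The last day of the funding period: 19 calendar days after May 5, 2027 is May 24, 2027.
The date on which the default interest accrual becomes due: 20 business days after Monday, May 24, 2027, skipping weekends — May 25, May 26, May 27, May 28, …, Jun 17, Jun 18, Jun 21 — lands on Monday, June 21, 2027.

June 21, 2027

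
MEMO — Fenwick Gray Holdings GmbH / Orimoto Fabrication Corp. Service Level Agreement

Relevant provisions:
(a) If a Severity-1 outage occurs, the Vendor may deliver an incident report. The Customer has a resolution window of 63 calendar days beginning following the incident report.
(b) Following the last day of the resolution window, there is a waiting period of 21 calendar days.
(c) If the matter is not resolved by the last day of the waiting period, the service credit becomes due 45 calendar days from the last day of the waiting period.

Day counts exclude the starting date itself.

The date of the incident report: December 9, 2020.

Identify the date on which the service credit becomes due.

April 17, 2021

Adding 63 calendar days to December 9, 2020 gives February 10, 2021, which is the last day of the resolution window.
The last day of the waiting period: 21 calendar days after February 10, 2021 is March 3, 2021.
The date on which the service credit becomes due: March 3, 2021 + 45 days = April 17, 2021.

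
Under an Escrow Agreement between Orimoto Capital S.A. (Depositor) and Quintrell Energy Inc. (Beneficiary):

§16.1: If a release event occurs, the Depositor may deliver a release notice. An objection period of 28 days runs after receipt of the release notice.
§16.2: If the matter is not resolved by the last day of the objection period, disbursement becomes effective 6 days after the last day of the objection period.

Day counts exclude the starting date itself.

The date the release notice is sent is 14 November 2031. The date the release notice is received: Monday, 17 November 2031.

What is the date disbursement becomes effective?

The last day of the objection period: 17 November 2031 + 28 days = 15 December 2031.
The date disbursement becomes effective: 15 December 2031 + 6 days = 21 December 2031.

21 December 2031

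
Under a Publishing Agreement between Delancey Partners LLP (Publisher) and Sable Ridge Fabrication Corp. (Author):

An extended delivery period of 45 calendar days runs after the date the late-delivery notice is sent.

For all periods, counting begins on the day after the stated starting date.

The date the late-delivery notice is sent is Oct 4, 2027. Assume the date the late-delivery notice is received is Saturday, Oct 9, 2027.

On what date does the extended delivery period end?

Nov 18, 2027

Adding 45 calendar days to Oct 4, 2027 gives Nov 18, 2027, which is the last day of the extended delivery period.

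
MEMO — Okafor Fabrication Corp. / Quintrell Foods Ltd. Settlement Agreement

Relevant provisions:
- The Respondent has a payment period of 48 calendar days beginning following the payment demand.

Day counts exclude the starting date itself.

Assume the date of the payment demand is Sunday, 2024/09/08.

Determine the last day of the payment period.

2024/10/26

Adding 48 calendar days to 2024/09/08 gives 2024/10/26, which is the last day of the payment period.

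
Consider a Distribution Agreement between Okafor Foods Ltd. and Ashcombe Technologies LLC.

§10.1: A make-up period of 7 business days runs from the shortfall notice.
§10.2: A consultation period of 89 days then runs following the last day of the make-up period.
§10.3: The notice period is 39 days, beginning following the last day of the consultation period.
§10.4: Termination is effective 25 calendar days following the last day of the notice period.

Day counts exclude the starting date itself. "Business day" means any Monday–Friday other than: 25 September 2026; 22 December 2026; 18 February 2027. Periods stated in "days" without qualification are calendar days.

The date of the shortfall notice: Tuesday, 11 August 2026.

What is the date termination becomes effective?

The last day of the make-up period: 7 business days after Tuesday, 11 August 2026, skipping weekends — Aug 12, Aug 13, Aug 14, Aug 17, Aug 18, Aug 19, Aug 20 — lands on Thursday, 20 August 2026.
The last day of the consultation period: 20 August 2026 + 89 days = 17 November 2026.
The last day of the notice period: 39 calendar days after 17 November 2026 is 26 December 2026.
Adding 25 calendar days to 26 December 2026 gives 20 January 2027, which is the date termination becomes effective.

20 January 2027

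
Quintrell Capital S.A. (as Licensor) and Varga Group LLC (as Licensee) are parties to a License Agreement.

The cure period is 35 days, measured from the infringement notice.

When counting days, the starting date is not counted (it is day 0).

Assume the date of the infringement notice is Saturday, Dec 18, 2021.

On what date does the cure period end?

Adding 35 calendar days to Dec 18, 2021 gives Jan 22, 2022, which is the last day of the cure period.

Jan 22, 2022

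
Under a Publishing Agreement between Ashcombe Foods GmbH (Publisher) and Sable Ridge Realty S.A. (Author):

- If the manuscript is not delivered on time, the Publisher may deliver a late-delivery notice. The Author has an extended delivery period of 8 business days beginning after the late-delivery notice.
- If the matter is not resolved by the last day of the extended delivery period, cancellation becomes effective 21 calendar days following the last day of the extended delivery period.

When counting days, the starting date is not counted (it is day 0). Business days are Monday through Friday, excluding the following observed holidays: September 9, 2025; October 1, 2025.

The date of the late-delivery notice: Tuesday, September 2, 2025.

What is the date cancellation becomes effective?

October 6, 2025

From Tuesday, September 2, 2025, 8 business days (Sep 3, Sep 4, Sep 5, Sep 8, Sep 10, Sep 11, Sep 12, Sep 15, skipping weekends and the listed holiday on Sep 9) brings us to Monday, September 15, 2025, which is the last day of the extended delivery period.
Adding 21 calendar days to September 15, 2025 gives October 6, 2025, which is the date cancellation becomes effective.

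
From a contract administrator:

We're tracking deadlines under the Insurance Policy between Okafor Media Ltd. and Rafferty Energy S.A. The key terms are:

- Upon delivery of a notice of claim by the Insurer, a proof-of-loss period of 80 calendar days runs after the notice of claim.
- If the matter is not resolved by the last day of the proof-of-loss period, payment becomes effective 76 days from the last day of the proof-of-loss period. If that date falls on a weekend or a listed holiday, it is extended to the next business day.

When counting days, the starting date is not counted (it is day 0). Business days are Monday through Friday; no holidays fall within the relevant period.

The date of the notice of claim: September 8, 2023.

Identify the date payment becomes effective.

Adding 80 calendar days to September 8, 2023 gives November 27, 2023, which is the last day of the proof-of-loss period.
The date payment becomes effective: 76 calendar days after November 27, 2023 is February 11, 2024. That falls on a Sunday, so it rolls to the next business day, Monday, February 12, 2024.

February 12, 2024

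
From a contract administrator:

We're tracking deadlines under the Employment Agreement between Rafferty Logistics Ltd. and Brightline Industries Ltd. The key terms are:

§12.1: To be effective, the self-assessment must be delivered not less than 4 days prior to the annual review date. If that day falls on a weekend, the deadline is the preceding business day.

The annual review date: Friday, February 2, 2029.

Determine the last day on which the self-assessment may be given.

February 2, 2029 minus 4 days is January 29, 2029. That is a Monday, so no adjustment is needed.

January 29, 2029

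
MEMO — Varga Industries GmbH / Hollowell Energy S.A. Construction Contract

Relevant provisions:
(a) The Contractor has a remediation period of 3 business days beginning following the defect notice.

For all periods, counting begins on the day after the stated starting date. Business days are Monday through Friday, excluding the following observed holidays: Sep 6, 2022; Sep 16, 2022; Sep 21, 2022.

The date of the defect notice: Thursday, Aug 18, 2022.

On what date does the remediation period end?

The last day of the remediation period: 3 business days after Thursday, Aug 18, 2022, skipping weekends — Aug 19, Aug 22, Aug 23 — lands on Tuesday, Aug 23, 2022.

Aug 23, 2022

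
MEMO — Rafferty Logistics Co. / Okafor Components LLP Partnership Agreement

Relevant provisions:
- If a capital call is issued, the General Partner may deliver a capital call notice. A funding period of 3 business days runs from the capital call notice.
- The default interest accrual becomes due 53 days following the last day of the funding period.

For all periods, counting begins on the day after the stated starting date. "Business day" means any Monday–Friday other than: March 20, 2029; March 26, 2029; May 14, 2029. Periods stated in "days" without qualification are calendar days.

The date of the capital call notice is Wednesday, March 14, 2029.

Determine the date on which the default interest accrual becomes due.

May 11, 2029

The last day of the funding period: 3 business days after Wednesday, March 14, 2029, skipping weekends — Mar 15, Mar 16, Mar 19 — lands on Monday, March 19, 2029.
Adding 53 calendar days to March 19, 2029 gives May 11, 2029, which is the date on which the default interest accrual becomes due.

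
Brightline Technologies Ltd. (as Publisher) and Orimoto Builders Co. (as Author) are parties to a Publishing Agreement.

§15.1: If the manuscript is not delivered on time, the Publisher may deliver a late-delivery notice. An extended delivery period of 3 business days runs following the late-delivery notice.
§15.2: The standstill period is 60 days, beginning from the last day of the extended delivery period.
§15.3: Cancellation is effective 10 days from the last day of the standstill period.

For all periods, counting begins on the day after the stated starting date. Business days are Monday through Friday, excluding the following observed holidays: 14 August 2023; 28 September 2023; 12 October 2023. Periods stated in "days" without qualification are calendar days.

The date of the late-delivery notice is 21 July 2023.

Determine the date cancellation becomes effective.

From Friday, 21 July 2023, 3 business days (Jul 24, Jul 25, Jul 26, skipping weekends) brings us to Wednesday, 26 July 2023, which is the last day of the extended delivery period.
Adding 60 calendar days to 26 July 2023 gives 24 September 2023, which is the last day of the standstill period.
The date cancellation becomes effective: 24 September 2023 + 10 days = 4 October 2023.

4 October 2023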